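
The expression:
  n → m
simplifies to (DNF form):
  m ∨ ¬n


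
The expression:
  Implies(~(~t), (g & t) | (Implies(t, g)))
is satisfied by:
  {g: True, t: False}
  {t: False, g: False}
  {t: True, g: True}


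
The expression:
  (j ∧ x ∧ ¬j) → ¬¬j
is always true.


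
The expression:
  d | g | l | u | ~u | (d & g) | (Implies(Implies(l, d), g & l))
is always true.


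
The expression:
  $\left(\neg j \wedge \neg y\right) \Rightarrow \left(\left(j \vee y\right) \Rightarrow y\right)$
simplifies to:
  $\text{True}$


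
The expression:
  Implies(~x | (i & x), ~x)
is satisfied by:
  {x: False, i: False}
  {i: True, x: False}
  {x: True, i: False}


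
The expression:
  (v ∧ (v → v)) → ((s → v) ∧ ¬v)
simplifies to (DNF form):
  ¬v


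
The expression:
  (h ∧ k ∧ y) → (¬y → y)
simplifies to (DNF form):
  True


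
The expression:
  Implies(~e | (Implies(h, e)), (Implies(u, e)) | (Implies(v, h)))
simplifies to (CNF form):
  e | h | ~u | ~v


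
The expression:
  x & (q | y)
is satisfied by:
  {x: True, y: True, q: True}
  {x: True, y: True, q: False}
  {x: True, q: True, y: False}


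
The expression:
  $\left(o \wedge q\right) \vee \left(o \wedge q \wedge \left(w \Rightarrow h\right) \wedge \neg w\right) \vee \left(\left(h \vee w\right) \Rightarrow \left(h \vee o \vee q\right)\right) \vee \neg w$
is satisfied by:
  {q: True, h: True, o: True, w: False}
  {q: True, h: True, o: False, w: False}
  {q: True, o: True, h: False, w: False}
  {q: True, o: False, h: False, w: False}
  {h: True, o: True, q: False, w: False}
  {h: True, o: False, q: False, w: False}
  {o: True, q: False, h: False, w: False}
  {o: False, q: False, h: False, w: False}
  {w: True, q: True, h: True, o: True}
  {w: True, q: True, h: True, o: False}
  {w: True, q: True, o: True, h: False}
  {w: True, q: True, o: False, h: False}
  {w: True, h: True, o: True, q: False}
  {w: True, h: True, o: False, q: False}
  {w: True, o: True, h: False, q: False}


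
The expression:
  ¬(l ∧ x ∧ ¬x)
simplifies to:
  True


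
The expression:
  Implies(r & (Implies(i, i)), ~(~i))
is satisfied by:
  {i: True, r: False}
  {r: False, i: False}
  {r: True, i: True}


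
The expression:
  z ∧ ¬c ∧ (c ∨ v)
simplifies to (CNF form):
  v ∧ z ∧ ¬c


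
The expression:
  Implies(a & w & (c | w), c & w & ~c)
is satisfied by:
  {w: False, a: False}
  {a: True, w: False}
  {w: True, a: False}


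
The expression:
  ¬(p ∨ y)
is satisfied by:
  {y: False, p: False}


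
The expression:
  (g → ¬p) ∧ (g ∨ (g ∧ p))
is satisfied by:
  {g: True, p: False}


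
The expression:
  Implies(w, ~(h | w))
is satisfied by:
  {w: False}


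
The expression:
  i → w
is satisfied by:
  {w: True, i: False}
  {i: False, w: False}
  {i: True, w: True}


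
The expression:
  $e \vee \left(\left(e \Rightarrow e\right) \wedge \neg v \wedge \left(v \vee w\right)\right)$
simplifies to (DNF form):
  $e \vee \left(w \wedge \neg v\right)$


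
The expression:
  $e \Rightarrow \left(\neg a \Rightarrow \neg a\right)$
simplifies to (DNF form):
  $\text{True}$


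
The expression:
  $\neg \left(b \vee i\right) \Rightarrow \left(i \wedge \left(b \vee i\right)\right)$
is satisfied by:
  {i: True, b: True}
  {i: True, b: False}
  {b: True, i: False}


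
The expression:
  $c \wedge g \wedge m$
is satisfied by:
  {c: True, m: True, g: True}


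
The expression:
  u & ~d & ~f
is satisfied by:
  {u: True, d: False, f: False}


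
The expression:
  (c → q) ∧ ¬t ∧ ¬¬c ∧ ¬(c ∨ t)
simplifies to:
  False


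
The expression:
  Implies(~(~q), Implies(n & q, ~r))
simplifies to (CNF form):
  ~n | ~q | ~r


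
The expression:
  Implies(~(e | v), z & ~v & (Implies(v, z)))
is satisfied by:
  {z: True, v: True, e: True}
  {z: True, v: True, e: False}
  {z: True, e: True, v: False}
  {z: True, e: False, v: False}
  {v: True, e: True, z: False}
  {v: True, e: False, z: False}
  {e: True, v: False, z: False}


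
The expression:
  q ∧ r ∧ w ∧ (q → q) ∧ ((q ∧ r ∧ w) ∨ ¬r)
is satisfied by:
  {r: True, w: True, q: True}


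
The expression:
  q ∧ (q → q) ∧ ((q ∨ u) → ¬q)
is never true.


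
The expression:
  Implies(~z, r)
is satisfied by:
  {r: True, z: True}
  {r: True, z: False}
  {z: True, r: False}


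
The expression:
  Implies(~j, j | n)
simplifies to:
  j | n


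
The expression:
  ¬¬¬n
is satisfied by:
  {n: False}


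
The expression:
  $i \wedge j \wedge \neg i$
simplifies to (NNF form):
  $\text{False}$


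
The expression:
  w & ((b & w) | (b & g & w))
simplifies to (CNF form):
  b & w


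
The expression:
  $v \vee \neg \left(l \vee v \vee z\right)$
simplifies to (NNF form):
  $v \vee \left(\neg l \wedge \neg z\right)$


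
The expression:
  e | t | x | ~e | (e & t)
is always true.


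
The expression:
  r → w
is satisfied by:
  {w: True, r: False}
  {r: False, w: False}
  {r: True, w: True}


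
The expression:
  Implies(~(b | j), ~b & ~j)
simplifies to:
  True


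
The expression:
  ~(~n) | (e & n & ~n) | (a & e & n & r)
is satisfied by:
  {n: True}


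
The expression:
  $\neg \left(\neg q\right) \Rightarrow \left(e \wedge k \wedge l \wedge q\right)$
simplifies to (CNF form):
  $\left(e \vee \neg q\right) \wedge \left(k \vee \neg q\right) \wedge \left(l \vee \neg q\right)$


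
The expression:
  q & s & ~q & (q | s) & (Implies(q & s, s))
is never true.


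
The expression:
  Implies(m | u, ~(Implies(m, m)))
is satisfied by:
  {u: False, m: False}


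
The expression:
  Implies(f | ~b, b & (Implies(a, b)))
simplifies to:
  b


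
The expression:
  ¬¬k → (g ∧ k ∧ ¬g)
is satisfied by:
  {k: False}


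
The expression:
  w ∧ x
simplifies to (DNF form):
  w ∧ x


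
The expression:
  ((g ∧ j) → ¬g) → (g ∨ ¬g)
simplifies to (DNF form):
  True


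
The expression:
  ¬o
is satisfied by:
  {o: False}


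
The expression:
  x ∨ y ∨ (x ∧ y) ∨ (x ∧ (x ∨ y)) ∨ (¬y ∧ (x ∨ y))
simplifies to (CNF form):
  x ∨ y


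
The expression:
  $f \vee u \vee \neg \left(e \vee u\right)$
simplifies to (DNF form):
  $f \vee u \vee \neg e$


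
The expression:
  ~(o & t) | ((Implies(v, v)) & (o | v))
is always true.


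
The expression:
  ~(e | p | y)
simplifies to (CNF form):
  ~e & ~p & ~y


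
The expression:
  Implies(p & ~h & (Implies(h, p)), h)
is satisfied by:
  {h: True, p: False}
  {p: False, h: False}
  {p: True, h: True}


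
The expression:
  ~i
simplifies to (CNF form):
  ~i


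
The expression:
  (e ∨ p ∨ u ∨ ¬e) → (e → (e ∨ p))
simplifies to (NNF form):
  True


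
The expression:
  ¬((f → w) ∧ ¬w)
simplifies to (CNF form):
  f ∨ w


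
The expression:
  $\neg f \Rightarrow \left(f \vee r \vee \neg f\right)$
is always true.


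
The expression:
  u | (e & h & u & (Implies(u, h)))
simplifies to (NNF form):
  u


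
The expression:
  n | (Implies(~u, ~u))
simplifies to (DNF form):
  True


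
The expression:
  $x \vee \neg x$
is always true.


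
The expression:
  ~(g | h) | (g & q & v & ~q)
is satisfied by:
  {g: False, h: False}


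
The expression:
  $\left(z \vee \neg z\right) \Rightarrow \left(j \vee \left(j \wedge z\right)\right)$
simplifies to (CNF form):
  $j$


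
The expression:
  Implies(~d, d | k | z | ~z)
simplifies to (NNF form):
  True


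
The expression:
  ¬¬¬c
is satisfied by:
  {c: False}


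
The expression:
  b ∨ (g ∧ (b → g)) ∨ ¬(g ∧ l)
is always true.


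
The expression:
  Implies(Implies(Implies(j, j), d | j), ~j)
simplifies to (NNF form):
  ~j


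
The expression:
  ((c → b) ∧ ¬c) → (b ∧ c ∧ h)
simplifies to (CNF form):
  c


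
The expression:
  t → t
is always true.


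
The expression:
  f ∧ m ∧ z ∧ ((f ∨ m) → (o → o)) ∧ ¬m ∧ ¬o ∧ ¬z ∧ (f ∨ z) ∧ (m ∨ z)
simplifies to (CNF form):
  False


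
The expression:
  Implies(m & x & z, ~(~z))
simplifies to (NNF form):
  True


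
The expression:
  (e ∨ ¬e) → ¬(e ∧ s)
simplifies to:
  ¬e ∨ ¬s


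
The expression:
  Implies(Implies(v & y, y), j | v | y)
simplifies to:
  j | v | y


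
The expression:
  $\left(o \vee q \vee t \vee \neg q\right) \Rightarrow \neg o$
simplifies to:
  $\neg o$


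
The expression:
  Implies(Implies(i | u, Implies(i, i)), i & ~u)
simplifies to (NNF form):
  i & ~u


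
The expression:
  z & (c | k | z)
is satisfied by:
  {z: True}


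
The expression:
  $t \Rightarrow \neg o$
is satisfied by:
  {o: False, t: False}
  {t: True, o: False}
  {o: True, t: False}


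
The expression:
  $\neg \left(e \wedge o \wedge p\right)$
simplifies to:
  $\neg e \vee \neg o \vee \neg p$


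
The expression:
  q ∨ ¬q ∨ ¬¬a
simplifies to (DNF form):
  True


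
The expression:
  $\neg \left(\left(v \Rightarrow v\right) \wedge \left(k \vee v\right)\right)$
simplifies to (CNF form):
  $\neg k \wedge \neg v$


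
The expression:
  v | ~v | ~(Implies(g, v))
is always true.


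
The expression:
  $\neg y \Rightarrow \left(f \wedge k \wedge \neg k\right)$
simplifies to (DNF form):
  $y$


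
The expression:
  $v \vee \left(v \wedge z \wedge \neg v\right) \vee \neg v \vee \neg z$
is always true.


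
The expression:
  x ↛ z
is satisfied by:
  {x: True, z: False}


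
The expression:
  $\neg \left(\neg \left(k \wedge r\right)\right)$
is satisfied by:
  {r: True, k: True}


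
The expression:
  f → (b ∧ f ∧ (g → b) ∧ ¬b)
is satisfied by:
  {f: False}


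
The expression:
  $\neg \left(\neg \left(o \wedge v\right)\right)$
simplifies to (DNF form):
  $o \wedge v$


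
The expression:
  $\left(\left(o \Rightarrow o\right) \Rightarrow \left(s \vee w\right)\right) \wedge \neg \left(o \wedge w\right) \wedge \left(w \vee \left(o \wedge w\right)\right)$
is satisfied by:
  {w: True, o: False}


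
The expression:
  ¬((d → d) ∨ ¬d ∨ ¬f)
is never true.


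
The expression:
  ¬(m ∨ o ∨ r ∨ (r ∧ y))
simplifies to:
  ¬m ∧ ¬o ∧ ¬r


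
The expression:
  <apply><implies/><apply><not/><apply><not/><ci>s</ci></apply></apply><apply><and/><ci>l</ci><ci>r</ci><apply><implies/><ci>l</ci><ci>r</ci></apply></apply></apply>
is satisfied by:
  {r: True, l: True, s: False}
  {r: True, l: False, s: False}
  {l: True, r: False, s: False}
  {r: False, l: False, s: False}
  {r: True, s: True, l: True}


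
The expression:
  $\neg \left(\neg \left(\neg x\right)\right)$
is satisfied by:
  {x: False}


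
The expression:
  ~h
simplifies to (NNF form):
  ~h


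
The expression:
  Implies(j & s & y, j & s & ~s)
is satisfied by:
  {s: False, y: False, j: False}
  {j: True, s: False, y: False}
  {y: True, s: False, j: False}
  {j: True, y: True, s: False}
  {s: True, j: False, y: False}
  {j: True, s: True, y: False}
  {y: True, s: True, j: False}


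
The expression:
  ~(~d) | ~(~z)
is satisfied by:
  {d: True, z: True}
  {d: True, z: False}
  {z: True, d: False}


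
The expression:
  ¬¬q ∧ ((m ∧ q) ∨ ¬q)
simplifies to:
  m ∧ q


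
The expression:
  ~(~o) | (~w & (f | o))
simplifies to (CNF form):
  (f | o) & (o | ~w)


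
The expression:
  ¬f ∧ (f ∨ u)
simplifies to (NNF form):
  u ∧ ¬f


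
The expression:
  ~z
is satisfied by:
  {z: False}


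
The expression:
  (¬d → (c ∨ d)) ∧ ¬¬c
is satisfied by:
  {c: True}


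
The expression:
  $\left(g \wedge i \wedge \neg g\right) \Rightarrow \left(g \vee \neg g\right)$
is always true.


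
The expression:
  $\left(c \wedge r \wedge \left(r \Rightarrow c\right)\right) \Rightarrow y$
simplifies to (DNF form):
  $y \vee \neg c \vee \neg r$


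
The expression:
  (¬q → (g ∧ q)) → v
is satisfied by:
  {v: True, q: False}
  {q: False, v: False}
  {q: True, v: True}


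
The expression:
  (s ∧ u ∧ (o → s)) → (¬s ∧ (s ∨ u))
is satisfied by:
  {s: False, u: False}
  {u: True, s: False}
  {s: True, u: False}


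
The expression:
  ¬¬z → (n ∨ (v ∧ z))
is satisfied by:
  {n: True, v: True, z: False}
  {n: True, v: False, z: False}
  {v: True, n: False, z: False}
  {n: False, v: False, z: False}
  {n: True, z: True, v: True}
  {n: True, z: True, v: False}
  {z: True, v: True, n: False}


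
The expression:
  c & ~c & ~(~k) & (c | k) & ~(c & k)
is never true.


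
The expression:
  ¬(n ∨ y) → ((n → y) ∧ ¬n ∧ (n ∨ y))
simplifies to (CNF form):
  n ∨ y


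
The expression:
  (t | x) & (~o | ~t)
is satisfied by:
  {x: True, o: False, t: False}
  {t: True, o: False, x: True}
  {t: True, o: False, x: False}
  {x: True, o: True, t: False}


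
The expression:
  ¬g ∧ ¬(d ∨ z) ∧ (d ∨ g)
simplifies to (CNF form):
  False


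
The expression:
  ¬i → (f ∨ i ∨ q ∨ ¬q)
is always true.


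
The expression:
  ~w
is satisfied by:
  {w: False}


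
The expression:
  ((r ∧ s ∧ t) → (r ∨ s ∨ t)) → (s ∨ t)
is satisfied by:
  {t: True, s: True}
  {t: True, s: False}
  {s: True, t: False}


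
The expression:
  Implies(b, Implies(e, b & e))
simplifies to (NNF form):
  True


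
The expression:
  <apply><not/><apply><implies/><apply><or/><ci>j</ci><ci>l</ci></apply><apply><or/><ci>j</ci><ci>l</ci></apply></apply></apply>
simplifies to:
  <false/>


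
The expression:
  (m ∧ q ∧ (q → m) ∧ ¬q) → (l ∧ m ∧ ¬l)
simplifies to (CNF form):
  True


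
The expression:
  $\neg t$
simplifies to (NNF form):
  $\neg t$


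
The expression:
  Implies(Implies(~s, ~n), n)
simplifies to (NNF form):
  n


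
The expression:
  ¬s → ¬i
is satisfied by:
  {s: True, i: False}
  {i: False, s: False}
  {i: True, s: True}


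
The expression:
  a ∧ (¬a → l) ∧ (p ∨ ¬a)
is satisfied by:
  {a: True, p: True}


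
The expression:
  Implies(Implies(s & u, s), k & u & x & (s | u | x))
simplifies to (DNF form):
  k & u & x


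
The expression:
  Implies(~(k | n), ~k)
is always true.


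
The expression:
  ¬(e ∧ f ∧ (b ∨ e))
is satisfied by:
  {e: False, f: False}
  {f: True, e: False}
  {e: True, f: False}


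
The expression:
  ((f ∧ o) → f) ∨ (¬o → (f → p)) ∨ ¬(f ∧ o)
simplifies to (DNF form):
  True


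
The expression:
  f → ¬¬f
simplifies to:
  True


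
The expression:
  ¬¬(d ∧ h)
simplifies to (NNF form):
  d ∧ h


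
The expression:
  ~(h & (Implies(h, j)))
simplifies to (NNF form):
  ~h | ~j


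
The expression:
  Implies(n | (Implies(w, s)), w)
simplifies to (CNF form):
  w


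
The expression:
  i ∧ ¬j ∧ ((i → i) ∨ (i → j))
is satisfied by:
  {i: True, j: False}


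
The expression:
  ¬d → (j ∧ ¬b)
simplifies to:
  d ∨ (j ∧ ¬b)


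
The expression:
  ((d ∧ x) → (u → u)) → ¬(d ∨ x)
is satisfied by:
  {x: False, d: False}


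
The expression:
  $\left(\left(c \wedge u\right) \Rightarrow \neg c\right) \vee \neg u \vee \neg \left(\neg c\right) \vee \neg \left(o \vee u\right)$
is always true.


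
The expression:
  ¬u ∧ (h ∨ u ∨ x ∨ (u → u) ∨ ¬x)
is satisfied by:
  {u: False}


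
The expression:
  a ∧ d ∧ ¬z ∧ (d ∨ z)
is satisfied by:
  {a: True, d: True, z: False}


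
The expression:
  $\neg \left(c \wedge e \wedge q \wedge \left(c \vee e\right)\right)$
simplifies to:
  $\neg c \vee \neg e \vee \neg q$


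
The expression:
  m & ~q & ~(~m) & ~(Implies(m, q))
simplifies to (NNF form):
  m & ~q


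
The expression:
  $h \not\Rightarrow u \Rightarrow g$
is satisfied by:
  {g: True, u: True, h: False}
  {g: True, h: False, u: False}
  {u: True, h: False, g: False}
  {u: False, h: False, g: False}
  {g: True, u: True, h: True}
  {g: True, h: True, u: False}
  {u: True, h: True, g: False}


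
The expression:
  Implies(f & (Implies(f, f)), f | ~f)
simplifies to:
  True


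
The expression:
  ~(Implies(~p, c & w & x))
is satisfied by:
  {w: False, c: False, p: False, x: False}
  {x: True, w: False, c: False, p: False}
  {c: True, x: False, w: False, p: False}
  {x: True, c: True, w: False, p: False}
  {w: True, x: False, c: False, p: False}
  {x: True, w: True, c: False, p: False}
  {c: True, w: True, x: False, p: False}


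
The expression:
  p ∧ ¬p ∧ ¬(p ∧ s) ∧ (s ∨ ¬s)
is never true.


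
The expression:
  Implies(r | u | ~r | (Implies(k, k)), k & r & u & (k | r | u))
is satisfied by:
  {r: True, u: True, k: True}


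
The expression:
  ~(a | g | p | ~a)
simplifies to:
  False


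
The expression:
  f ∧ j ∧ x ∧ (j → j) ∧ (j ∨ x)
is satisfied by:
  {j: True, x: True, f: True}


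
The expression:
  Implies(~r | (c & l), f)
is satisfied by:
  {r: True, f: True, c: False, l: False}
  {r: True, f: True, l: True, c: False}
  {r: True, f: True, c: True, l: False}
  {r: True, f: True, l: True, c: True}
  {f: True, c: False, l: False, r: False}
  {f: True, l: True, c: False, r: False}
  {f: True, c: True, l: False, r: False}
  {f: True, l: True, c: True, r: False}
  {r: True, c: False, l: False, f: False}
  {l: True, r: True, c: False, f: False}
  {r: True, c: True, l: False, f: False}


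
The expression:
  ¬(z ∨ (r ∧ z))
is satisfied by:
  {z: False}


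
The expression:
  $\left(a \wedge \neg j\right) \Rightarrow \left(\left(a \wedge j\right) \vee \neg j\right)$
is always true.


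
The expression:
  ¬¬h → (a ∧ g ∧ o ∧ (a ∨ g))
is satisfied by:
  {o: True, a: True, g: True, h: False}
  {o: True, a: True, g: False, h: False}
  {o: True, g: True, a: False, h: False}
  {o: True, g: False, a: False, h: False}
  {a: True, g: True, o: False, h: False}
  {a: True, o: False, g: False, h: False}
  {a: False, g: True, o: False, h: False}
  {a: False, o: False, g: False, h: False}
  {o: True, h: True, a: True, g: True}


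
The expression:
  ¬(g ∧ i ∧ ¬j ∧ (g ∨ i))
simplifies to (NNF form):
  j ∨ ¬g ∨ ¬i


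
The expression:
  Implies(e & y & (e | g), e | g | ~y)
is always true.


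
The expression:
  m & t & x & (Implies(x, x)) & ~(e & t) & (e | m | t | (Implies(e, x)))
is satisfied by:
  {t: True, m: True, x: True, e: False}


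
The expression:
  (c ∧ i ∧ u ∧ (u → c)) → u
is always true.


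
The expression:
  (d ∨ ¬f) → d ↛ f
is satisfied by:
  {f: True, d: False}
  {d: True, f: False}


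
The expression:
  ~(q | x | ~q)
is never true.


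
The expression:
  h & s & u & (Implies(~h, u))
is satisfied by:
  {h: True, u: True, s: True}


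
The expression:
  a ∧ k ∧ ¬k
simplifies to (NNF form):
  False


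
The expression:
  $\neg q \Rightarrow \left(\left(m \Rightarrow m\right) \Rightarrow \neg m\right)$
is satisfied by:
  {q: True, m: False}
  {m: False, q: False}
  {m: True, q: True}


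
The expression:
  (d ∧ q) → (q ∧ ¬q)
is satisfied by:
  {q: False, d: False}
  {d: True, q: False}
  {q: True, d: False}


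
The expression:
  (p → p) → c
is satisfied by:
  {c: True}


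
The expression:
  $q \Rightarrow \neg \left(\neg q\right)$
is always true.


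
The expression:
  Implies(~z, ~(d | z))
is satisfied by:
  {z: True, d: False}
  {d: False, z: False}
  {d: True, z: True}


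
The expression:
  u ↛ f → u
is always true.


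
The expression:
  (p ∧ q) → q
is always true.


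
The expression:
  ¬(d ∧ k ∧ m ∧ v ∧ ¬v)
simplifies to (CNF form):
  True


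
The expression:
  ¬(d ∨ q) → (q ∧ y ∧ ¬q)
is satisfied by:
  {d: True, q: True}
  {d: True, q: False}
  {q: True, d: False}


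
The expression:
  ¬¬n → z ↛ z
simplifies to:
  ¬n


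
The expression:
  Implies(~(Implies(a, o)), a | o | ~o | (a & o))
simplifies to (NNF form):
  True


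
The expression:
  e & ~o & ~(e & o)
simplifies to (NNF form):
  e & ~o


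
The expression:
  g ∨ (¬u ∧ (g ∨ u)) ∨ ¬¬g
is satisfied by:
  {g: True}


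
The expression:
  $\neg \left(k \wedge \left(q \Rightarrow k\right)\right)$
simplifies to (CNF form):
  $\neg k$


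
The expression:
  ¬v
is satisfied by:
  {v: False}


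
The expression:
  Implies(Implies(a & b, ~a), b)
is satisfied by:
  {b: True}


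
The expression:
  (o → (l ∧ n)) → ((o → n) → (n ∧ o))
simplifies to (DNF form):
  o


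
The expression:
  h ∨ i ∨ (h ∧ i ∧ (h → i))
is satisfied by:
  {i: True, h: True}
  {i: True, h: False}
  {h: True, i: False}


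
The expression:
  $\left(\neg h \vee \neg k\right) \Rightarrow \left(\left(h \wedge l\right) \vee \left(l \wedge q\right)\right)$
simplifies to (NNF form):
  $\left(h \wedge k\right) \vee \left(h \wedge l\right) \vee \left(l \wedge q\right)$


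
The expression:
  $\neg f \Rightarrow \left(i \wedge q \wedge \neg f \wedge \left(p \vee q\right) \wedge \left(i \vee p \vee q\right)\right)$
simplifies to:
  $f \vee \left(i \wedge q\right)$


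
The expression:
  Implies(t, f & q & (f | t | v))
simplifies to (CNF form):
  (f | ~t) & (q | ~t)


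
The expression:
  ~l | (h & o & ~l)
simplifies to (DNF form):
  ~l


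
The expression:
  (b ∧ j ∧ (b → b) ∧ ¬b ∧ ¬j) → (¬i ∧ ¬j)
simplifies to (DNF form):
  True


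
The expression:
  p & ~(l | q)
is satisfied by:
  {p: True, q: False, l: False}


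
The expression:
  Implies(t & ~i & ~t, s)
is always true.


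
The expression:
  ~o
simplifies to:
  ~o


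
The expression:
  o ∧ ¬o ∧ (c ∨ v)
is never true.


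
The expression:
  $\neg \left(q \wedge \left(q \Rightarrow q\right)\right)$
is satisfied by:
  {q: False}


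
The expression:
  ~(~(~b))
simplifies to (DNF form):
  ~b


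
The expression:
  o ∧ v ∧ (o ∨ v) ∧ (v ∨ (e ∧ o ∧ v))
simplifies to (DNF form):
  o ∧ v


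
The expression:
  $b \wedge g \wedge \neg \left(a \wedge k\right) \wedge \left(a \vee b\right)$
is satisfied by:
  {b: True, g: True, k: False, a: False}
  {a: True, b: True, g: True, k: False}
  {k: True, b: True, g: True, a: False}


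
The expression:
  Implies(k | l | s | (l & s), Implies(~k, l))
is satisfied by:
  {k: True, l: True, s: False}
  {k: True, s: False, l: False}
  {l: True, s: False, k: False}
  {l: False, s: False, k: False}
  {k: True, l: True, s: True}
  {k: True, s: True, l: False}
  {l: True, s: True, k: False}


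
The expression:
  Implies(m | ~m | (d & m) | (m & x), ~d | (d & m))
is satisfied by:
  {m: True, d: False}
  {d: False, m: False}
  {d: True, m: True}


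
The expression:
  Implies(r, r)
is always true.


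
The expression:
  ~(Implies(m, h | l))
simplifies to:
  m & ~h & ~l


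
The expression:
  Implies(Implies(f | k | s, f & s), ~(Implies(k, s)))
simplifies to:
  (f & ~s) | (k & ~f) | (s & ~f)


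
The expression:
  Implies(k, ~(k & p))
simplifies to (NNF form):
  ~k | ~p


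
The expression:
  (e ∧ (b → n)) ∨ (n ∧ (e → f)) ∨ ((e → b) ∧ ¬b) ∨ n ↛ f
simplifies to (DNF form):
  n ∨ ¬b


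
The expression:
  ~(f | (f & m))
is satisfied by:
  {f: False}


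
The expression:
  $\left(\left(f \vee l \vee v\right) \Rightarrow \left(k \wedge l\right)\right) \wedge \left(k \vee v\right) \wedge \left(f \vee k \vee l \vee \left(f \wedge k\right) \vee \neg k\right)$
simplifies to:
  $k \wedge \left(l \vee \neg f\right) \wedge \left(l \vee \neg v\right)$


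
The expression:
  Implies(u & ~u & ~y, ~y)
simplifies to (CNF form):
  True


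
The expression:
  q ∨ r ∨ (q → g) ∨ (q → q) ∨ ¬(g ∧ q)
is always true.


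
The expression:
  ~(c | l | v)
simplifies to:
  ~c & ~l & ~v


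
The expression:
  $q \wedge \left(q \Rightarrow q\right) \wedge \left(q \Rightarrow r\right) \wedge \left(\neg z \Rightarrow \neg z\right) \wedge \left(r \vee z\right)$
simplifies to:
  $q \wedge r$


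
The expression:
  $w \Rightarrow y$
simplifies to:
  $y \vee \neg w$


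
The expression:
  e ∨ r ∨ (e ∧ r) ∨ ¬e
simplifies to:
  True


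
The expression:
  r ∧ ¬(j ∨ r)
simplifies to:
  False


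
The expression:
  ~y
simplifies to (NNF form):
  ~y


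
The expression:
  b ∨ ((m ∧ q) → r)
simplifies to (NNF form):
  b ∨ r ∨ ¬m ∨ ¬q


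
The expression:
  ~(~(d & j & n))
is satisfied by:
  {j: True, d: True, n: True}


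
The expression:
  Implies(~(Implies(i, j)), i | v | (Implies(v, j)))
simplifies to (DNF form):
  True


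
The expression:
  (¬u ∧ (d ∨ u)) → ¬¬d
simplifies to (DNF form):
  True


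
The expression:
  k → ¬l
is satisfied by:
  {l: False, k: False}
  {k: True, l: False}
  {l: True, k: False}


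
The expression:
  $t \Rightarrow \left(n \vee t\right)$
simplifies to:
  $\text{True}$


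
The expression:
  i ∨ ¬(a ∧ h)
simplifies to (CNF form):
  i ∨ ¬a ∨ ¬h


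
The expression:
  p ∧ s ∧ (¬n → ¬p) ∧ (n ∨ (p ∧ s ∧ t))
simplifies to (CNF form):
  n ∧ p ∧ s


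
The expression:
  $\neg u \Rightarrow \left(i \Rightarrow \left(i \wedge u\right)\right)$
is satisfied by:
  {u: True, i: False}
  {i: False, u: False}
  {i: True, u: True}


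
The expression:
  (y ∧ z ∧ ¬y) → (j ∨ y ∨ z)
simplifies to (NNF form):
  True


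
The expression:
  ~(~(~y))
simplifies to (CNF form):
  ~y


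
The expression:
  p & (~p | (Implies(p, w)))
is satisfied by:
  {p: True, w: True}


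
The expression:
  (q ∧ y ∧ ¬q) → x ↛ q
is always true.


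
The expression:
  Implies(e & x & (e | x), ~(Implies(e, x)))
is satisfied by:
  {e: False, x: False}
  {x: True, e: False}
  {e: True, x: False}


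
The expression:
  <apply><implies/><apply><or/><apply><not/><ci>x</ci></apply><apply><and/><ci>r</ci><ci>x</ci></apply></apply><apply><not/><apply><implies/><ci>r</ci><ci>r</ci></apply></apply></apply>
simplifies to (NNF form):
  <apply><and/><ci>x</ci><apply><not/><ci>r</ci></apply></apply>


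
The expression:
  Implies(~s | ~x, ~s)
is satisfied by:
  {x: True, s: False}
  {s: False, x: False}
  {s: True, x: True}


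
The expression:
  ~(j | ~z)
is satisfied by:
  {z: True, j: False}


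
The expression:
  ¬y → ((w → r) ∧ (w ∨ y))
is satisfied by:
  {y: True, w: True, r: True}
  {y: True, w: True, r: False}
  {y: True, r: True, w: False}
  {y: True, r: False, w: False}
  {w: True, r: True, y: False}


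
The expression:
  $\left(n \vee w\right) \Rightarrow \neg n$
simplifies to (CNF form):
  $\neg n$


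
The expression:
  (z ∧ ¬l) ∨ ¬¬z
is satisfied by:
  {z: True}


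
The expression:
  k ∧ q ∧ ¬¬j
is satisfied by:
  {j: True, q: True, k: True}


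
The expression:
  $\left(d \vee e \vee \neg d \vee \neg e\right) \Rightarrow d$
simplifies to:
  $d$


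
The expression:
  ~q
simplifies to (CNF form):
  ~q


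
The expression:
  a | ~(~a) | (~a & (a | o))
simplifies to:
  a | o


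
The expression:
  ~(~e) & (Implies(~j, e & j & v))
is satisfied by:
  {j: True, e: True}


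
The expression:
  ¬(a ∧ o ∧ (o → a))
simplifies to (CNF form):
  ¬a ∨ ¬o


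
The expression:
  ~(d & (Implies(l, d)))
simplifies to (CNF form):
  ~d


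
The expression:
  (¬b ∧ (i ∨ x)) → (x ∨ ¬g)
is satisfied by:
  {b: True, x: True, i: False, g: False}
  {b: True, x: False, i: False, g: False}
  {x: True, b: False, i: False, g: False}
  {b: False, x: False, i: False, g: False}
  {g: True, b: True, x: True, i: False}
  {g: True, b: True, x: False, i: False}
  {g: True, x: True, b: False, i: False}
  {g: True, x: False, b: False, i: False}
  {b: True, i: True, x: True, g: False}
  {b: True, i: True, x: False, g: False}
  {i: True, x: True, b: False, g: False}
  {i: True, b: False, x: False, g: False}
  {g: True, i: True, b: True, x: True}
  {g: True, i: True, b: True, x: False}
  {g: True, i: True, x: True, b: False}


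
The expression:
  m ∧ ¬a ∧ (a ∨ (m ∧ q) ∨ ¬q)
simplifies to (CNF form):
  m ∧ ¬a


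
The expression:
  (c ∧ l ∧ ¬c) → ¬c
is always true.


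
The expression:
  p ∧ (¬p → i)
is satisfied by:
  {p: True}


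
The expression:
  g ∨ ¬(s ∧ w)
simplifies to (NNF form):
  g ∨ ¬s ∨ ¬w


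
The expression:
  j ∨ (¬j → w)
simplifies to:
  j ∨ w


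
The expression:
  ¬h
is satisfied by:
  {h: False}


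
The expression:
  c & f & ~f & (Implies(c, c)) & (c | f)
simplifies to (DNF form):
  False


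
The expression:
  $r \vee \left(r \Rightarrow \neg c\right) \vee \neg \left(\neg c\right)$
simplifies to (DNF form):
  $\text{True}$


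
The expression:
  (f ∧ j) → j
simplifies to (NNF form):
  True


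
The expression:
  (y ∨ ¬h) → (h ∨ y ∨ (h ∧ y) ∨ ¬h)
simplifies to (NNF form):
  True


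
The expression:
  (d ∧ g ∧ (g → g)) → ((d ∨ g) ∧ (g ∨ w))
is always true.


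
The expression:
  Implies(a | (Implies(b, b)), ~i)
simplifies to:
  ~i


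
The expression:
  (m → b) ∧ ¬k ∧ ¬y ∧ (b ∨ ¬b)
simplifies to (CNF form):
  ¬k ∧ ¬y ∧ (b ∨ ¬m)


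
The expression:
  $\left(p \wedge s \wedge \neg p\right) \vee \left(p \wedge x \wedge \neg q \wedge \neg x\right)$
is never true.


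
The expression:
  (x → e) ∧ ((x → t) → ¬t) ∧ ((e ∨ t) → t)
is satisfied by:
  {x: False, e: False, t: False}


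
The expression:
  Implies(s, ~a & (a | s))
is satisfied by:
  {s: False, a: False}
  {a: True, s: False}
  {s: True, a: False}


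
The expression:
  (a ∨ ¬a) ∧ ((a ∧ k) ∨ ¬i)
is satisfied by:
  {a: True, k: True, i: False}
  {a: True, k: False, i: False}
  {k: True, a: False, i: False}
  {a: False, k: False, i: False}
  {a: True, i: True, k: True}


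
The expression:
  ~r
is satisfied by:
  {r: False}


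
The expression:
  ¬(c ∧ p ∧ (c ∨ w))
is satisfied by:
  {p: False, c: False}
  {c: True, p: False}
  {p: True, c: False}


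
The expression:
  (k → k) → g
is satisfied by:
  {g: True}


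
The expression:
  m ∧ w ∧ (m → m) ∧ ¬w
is never true.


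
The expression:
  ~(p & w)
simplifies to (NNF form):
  ~p | ~w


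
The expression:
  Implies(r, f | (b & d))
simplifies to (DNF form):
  f | ~r | (b & d)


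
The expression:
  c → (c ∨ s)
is always true.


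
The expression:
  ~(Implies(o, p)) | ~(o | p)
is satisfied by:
  {p: False}


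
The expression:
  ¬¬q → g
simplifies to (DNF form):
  g ∨ ¬q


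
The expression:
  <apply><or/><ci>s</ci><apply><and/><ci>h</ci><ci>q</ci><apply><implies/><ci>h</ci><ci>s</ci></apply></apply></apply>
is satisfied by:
  {s: True}


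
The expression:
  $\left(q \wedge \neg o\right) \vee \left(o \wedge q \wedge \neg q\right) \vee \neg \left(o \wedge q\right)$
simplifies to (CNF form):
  $\neg o \vee \neg q$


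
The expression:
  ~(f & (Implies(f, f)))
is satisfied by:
  {f: False}


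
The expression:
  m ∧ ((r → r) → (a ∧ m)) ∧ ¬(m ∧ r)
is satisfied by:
  {a: True, m: True, r: False}


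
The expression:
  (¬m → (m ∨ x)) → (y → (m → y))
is always true.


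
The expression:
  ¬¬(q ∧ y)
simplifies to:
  q ∧ y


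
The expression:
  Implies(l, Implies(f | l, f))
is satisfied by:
  {f: True, l: False}
  {l: False, f: False}
  {l: True, f: True}


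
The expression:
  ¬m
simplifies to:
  ¬m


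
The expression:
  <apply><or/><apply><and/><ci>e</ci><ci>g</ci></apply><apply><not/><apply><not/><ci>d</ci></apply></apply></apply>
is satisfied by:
  {d: True, e: True, g: True}
  {d: True, e: True, g: False}
  {d: True, g: True, e: False}
  {d: True, g: False, e: False}
  {e: True, g: True, d: False}


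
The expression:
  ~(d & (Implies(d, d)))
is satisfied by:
  {d: False}


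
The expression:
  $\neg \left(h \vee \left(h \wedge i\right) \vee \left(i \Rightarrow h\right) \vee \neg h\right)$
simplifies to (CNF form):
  $\text{False}$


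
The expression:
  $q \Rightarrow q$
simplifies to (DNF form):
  $\text{True}$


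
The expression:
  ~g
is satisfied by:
  {g: False}


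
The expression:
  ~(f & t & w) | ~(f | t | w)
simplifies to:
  ~f | ~t | ~w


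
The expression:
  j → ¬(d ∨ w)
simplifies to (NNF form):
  (¬d ∧ ¬w) ∨ ¬j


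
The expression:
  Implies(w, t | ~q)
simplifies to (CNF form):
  t | ~q | ~w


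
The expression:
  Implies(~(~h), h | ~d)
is always true.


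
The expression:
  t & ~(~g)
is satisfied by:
  {t: True, g: True}


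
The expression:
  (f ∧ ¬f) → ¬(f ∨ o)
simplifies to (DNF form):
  True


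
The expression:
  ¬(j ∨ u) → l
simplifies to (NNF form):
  j ∨ l ∨ u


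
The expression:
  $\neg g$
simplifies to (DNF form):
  $\neg g$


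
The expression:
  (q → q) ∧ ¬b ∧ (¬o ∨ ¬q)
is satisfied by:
  {o: False, b: False, q: False}
  {q: True, o: False, b: False}
  {o: True, q: False, b: False}


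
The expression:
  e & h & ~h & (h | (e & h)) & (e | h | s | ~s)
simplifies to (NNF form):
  False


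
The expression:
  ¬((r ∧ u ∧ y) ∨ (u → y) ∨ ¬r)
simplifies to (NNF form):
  r ∧ u ∧ ¬y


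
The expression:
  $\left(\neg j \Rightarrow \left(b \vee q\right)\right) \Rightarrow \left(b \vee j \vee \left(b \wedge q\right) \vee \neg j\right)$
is always true.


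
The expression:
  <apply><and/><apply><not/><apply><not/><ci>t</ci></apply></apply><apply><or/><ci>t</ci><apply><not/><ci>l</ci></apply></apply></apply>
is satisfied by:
  {t: True}


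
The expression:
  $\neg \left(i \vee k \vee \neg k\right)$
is never true.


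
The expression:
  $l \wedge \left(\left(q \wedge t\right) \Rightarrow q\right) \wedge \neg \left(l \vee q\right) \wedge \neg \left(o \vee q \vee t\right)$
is never true.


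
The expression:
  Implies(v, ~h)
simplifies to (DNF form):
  ~h | ~v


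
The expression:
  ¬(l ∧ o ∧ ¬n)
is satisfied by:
  {n: True, l: False, o: False}
  {l: False, o: False, n: False}
  {n: True, o: True, l: False}
  {o: True, l: False, n: False}
  {n: True, l: True, o: False}
  {l: True, n: False, o: False}
  {n: True, o: True, l: True}


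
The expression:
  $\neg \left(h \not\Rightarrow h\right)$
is always true.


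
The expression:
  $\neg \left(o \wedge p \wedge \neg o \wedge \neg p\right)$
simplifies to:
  $\text{True}$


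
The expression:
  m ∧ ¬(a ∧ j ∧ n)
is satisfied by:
  {m: True, n: False, a: False, j: False}
  {m: True, j: True, n: False, a: False}
  {m: True, a: True, n: False, j: False}
  {m: True, j: True, a: True, n: False}
  {m: True, n: True, a: False, j: False}
  {m: True, j: True, n: True, a: False}
  {m: True, a: True, n: True, j: False}


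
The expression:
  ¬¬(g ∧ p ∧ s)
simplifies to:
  g ∧ p ∧ s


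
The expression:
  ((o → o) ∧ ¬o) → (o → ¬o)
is always true.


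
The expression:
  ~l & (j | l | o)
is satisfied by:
  {o: True, j: True, l: False}
  {o: True, l: False, j: False}
  {j: True, l: False, o: False}


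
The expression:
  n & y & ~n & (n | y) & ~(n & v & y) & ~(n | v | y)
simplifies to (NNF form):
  False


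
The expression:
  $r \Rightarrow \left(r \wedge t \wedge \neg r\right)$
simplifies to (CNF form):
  $\neg r$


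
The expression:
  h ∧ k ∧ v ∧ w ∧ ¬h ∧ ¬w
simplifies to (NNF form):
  False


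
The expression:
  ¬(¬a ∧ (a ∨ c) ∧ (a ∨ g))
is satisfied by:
  {a: True, g: False, c: False}
  {g: False, c: False, a: False}
  {a: True, c: True, g: False}
  {c: True, g: False, a: False}
  {a: True, g: True, c: False}
  {g: True, a: False, c: False}
  {a: True, c: True, g: True}


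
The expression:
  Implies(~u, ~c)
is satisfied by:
  {u: True, c: False}
  {c: False, u: False}
  {c: True, u: True}


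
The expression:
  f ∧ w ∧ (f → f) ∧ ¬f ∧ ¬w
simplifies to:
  False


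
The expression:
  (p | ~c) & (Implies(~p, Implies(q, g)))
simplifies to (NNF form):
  p | (g & ~c) | (~c & ~q)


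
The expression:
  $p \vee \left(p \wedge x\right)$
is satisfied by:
  {p: True}


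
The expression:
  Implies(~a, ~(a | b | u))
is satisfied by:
  {a: True, u: False, b: False}
  {a: True, b: True, u: False}
  {a: True, u: True, b: False}
  {a: True, b: True, u: True}
  {b: False, u: False, a: False}


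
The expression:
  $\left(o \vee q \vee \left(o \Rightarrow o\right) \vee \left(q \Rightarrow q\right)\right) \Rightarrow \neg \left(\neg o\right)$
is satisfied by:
  {o: True}


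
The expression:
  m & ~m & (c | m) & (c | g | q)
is never true.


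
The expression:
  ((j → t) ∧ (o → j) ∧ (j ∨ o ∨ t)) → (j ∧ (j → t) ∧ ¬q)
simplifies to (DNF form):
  (j ∧ ¬q) ∨ (o ∧ ¬j) ∨ ¬t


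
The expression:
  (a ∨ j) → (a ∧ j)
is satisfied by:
  {j: False, a: False}
  {a: True, j: True}


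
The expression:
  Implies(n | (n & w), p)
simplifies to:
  p | ~n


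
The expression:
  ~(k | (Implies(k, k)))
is never true.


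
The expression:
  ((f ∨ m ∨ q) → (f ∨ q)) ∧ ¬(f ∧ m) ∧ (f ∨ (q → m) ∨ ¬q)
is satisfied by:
  {f: True, m: False, q: False}
  {m: False, q: False, f: False}
  {q: True, f: True, m: False}
  {q: True, m: True, f: False}


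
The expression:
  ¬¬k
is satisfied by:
  {k: True}


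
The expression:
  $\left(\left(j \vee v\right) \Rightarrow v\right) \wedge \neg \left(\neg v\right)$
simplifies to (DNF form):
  $v$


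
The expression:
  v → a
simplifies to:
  a ∨ ¬v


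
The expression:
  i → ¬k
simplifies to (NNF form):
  ¬i ∨ ¬k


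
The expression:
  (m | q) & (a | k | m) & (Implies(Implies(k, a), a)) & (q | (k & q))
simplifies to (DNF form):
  (a & q) | (k & q)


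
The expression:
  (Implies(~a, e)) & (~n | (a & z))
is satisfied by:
  {a: True, e: True, z: True, n: False}
  {a: True, e: True, z: False, n: False}
  {a: True, z: True, e: False, n: False}
  {a: True, z: False, e: False, n: False}
  {e: True, z: True, a: False, n: False}
  {e: True, a: False, z: False, n: False}
  {a: True, n: True, e: True, z: True}
  {a: True, n: True, z: True, e: False}


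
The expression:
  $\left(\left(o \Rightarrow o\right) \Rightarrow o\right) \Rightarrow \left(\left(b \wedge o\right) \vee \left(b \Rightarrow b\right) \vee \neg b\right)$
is always true.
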